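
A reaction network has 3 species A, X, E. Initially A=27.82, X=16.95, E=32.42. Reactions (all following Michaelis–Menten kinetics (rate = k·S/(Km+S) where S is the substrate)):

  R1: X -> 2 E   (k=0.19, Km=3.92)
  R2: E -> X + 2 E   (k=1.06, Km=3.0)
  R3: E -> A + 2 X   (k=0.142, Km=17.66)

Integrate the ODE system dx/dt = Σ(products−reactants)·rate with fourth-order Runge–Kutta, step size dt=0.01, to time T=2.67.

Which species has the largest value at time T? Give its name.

RK4 with dt=0.01: 267 steps to T=2.67. Trajectory (selected grid times):
t=0.00: A=27.82 X=16.95 E=32.42
t=0.30: A=27.85 X=17.25 E=32.78
t=0.59: A=27.87 X=17.54 E=33.12
t=0.89: A=27.90 X=17.84 E=33.48
t=1.19: A=27.93 X=18.14 E=33.84
t=1.48: A=27.96 X=18.43 E=34.18
t=1.78: A=27.99 X=18.74 E=34.54
t=2.08: A=28.01 X=19.04 E=34.90
t=2.37: A=28.04 X=19.33 E=35.25
t=2.67: A=28.07 X=19.63 E=35.61
At T=2.67: A=28.07 X=19.63 E=35.61; the largest is E.

Dominant species at T: E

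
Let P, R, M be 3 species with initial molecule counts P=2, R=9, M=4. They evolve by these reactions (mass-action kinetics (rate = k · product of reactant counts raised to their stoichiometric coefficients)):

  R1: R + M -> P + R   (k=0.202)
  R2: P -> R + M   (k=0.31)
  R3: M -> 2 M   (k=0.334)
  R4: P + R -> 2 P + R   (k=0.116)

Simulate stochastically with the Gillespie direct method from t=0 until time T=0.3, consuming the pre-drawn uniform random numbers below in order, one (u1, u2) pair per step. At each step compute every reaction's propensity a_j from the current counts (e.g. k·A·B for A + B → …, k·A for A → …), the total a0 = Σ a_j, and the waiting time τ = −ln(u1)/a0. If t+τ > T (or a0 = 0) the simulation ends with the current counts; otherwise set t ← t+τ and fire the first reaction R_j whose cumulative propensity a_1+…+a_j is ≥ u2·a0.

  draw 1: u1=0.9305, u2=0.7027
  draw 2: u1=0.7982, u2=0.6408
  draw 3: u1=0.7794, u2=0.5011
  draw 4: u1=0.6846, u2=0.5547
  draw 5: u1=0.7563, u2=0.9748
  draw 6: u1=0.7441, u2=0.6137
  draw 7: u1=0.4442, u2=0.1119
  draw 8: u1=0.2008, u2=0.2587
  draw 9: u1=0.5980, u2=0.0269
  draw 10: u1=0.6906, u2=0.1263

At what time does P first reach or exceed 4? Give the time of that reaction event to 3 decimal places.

t=0.000: P=2 R=9 M=4
Draw 1: a1=7.272, a2=0.620, a3=1.336, a4=2.088, a0=11.316; τ=−ln(0.9305)/11.316=0.006 → t=0.006; u2·a0=0.7027·11.316=7.952; a1+a2=7.892 < 7.952 ≤ a1+…+a3=9.228 → R3 fires; P=2 R=9 M=5
Draw 2: a1=9.090, a2=0.620, a3=1.670, a4=2.088, a0=13.468; τ=−ln(0.7982)/13.468=0.017 → t=0.023; u2·a0=0.6408·13.468=8.630 ≤ a1=9.090 → R1 fires; P=3 R=9 M=4
Draw 3: a1=7.272, a2=0.930, a3=1.336, a4=3.132, a0=12.670; τ=−ln(0.7794)/12.670=0.020 → t=0.043; u2·a0=0.5011·12.670=6.349 ≤ a1=7.272 → R1 fires; P=4 R=9 M=3
Draw 4: a1=5.454, a2=1.240, a3=1.002, a4=4.176, a0=11.872; τ=−ln(0.6846)/11.872=0.032 → t=0.075; u2·a0=0.5547·11.872=6.585; a1=5.454 < 6.585 ≤ a1+a2=6.694 → R2 fires; P=3 R=10 M=4
Draw 5: a1=8.080, a2=0.930, a3=1.336, a4=3.480, a0=13.826; τ=−ln(0.7563)/13.826=0.020 → t=0.095; u2·a0=0.9748·13.826=13.478; a1+…+a3=10.346 < 13.478 ≤ a1+…+a4=13.826 → R4 fires; P=4 R=10 M=4
Draw 6: a1=8.080, a2=1.240, a3=1.336, a4=4.640, a0=15.296; τ=−ln(0.7441)/15.296=0.019 → t=0.114; u2·a0=0.6137·15.296=9.387; a1+a2=9.320 < 9.387 ≤ a1+…+a3=10.656 → R3 fires; P=4 R=10 M=5
Draw 7: a1=10.100, a2=1.240, a3=1.670, a4=4.640, a0=17.650; τ=−ln(0.4442)/17.650=0.046 → t=0.160; u2·a0=0.1119·17.650=1.975 ≤ a1=10.100 → R1 fires; P=5 R=10 M=4
Draw 8: a1=8.080, a2=1.550, a3=1.336, a4=5.800, a0=16.766; τ=−ln(0.2008)/16.766=0.096 → t=0.256; u2·a0=0.2587·16.766=4.337 ≤ a1=8.080 → R1 fires; P=6 R=10 M=3
Draw 9: a1=6.060, a2=1.860, a3=1.002, a4=6.960, a0=15.882; τ=−ln(0.5980)/15.882=0.032 → t=0.288; u2·a0=0.0269·15.882=0.427 ≤ a1=6.060 → R1 fires; P=7 R=10 M=2
Draw 10: a1=4.040, a2=2.170, a3=0.668, a4=8.120, a0=14.998; τ=−ln(0.6906)/14.998=0.025 → t=0.313 > T=0.3: stop.
P first becomes ≥ 4 when it reaches 4 at the event at t=0.043.

Threshold first reached at t = 0.043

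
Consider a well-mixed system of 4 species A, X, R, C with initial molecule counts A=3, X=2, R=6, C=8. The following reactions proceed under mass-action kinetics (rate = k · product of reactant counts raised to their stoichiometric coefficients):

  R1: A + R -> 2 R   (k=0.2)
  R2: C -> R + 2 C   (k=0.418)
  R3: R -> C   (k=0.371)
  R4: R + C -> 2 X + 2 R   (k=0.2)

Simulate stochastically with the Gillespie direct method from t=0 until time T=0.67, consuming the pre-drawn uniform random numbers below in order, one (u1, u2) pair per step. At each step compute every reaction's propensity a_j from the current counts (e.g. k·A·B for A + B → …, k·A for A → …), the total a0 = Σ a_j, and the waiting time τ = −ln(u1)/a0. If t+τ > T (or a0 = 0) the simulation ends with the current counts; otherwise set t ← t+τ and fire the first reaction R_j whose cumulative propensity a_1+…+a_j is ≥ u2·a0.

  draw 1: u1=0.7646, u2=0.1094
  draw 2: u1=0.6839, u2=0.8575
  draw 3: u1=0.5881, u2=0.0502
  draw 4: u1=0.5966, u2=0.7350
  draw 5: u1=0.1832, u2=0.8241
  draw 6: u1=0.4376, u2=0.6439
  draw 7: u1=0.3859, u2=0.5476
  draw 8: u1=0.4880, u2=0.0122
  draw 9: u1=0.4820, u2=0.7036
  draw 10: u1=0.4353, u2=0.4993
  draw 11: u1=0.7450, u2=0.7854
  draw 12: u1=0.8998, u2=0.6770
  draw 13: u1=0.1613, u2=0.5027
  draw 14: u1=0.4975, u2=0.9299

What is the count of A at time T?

A at T = 0

t=0.000: A=3 X=2 R=6 C=8
Draw 1: a1=3.600, a2=3.344, a3=2.226, a4=9.600, a0=18.770; τ=−ln(0.7646)/18.770=0.014 → t=0.014; u2·a0=0.1094·18.770=2.053 ≤ a1=3.600 → R1 fires; A=2 X=2 R=7 C=8
Draw 2: a1=2.800, a2=3.344, a3=2.597, a4=11.200, a0=19.941; τ=−ln(0.6839)/19.941=0.019 → t=0.033; u2·a0=0.8575·19.941=17.099; a1+…+a3=8.741 < 17.099 ≤ a1+…+a4=19.941 → R4 fires; A=2 X=4 R=8 C=7
Draw 3: a1=3.200, a2=2.926, a3=2.968, a4=11.200, a0=20.294; τ=−ln(0.5881)/20.294=0.026 → t=0.060; u2·a0=0.0502·20.294=1.019 ≤ a1=3.200 → R1 fires; A=1 X=4 R=9 C=7
Draw 4: a1=1.800, a2=2.926, a3=3.339, a4=12.600, a0=20.665; τ=−ln(0.5966)/20.665=0.025 → t=0.085; u2·a0=0.7350·20.665=15.189; a1+…+a3=8.065 < 15.189 ≤ a1+…+a4=20.665 → R4 fires; A=1 X=6 R=10 C=6
Draw 5: a1=2.000, a2=2.508, a3=3.710, a4=12.000, a0=20.218; τ=−ln(0.1832)/20.218=0.084 → t=0.168; u2·a0=0.8241·20.218=16.662; a1+…+a3=8.218 < 16.662 ≤ a1+…+a4=20.218 → R4 fires; A=1 X=8 R=11 C=5
Draw 6: a1=2.200, a2=2.090, a3=4.081, a4=11.000, a0=19.371; τ=−ln(0.4376)/19.371=0.043 → t=0.211; u2·a0=0.6439·19.371=12.473; a1+…+a3=8.371 < 12.473 ≤ a1+…+a4=19.371 → R4 fires; A=1 X=10 R=12 C=4
Draw 7: a1=2.400, a2=1.672, a3=4.452, a4=9.600, a0=18.124; τ=−ln(0.3859)/18.124=0.053 → t=0.264; u2·a0=0.5476·18.124=9.925; a1+…+a3=8.524 < 9.925 ≤ a1+…+a4=18.124 → R4 fires; A=1 X=12 R=13 C=3
Draw 8: a1=2.600, a2=1.254, a3=4.823, a4=7.800, a0=16.477; τ=−ln(0.4880)/16.477=0.044 → t=0.307; u2·a0=0.0122·16.477=0.201 ≤ a1=2.600 → R1 fires; A=0 X=12 R=14 C=3
Draw 9: a1=0.000, a2=1.254, a3=5.194, a4=8.400, a0=14.848; τ=−ln(0.4820)/14.848=0.049 → t=0.356; u2·a0=0.7036·14.848=10.447; a1+…+a3=6.448 < 10.447 ≤ a1+…+a4=14.848 → R4 fires; A=0 X=14 R=15 C=2
Draw 10: a1=0.000, a2=0.836, a3=5.565, a4=6.000, a0=12.401; τ=−ln(0.4353)/12.401=0.067 → t=0.423; u2·a0=0.4993·12.401=6.192; a1+a2=0.836 < 6.192 ≤ a1+…+a3=6.401 → R3 fires; A=0 X=14 R=14 C=3
Draw 11: a1=0.000, a2=1.254, a3=5.194, a4=8.400, a0=14.848; τ=−ln(0.7450)/14.848=0.020 → t=0.443; u2·a0=0.7854·14.848=11.662; a1+…+a3=6.448 < 11.662 ≤ a1+…+a4=14.848 → R4 fires; A=0 X=16 R=15 C=2
Draw 12: a1=0.000, a2=0.836, a3=5.565, a4=6.000, a0=12.401; τ=−ln(0.8998)/12.401=0.009 → t=0.452; u2·a0=0.6770·12.401=8.395; a1+…+a3=6.401 < 8.395 ≤ a1+…+a4=12.401 → R4 fires; A=0 X=18 R=16 C=1
Draw 13: a1=0.000, a2=0.418, a3=5.936, a4=3.200, a0=9.554; τ=−ln(0.1613)/9.554=0.191 → t=0.643; u2·a0=0.5027·9.554=4.803; a1+a2=0.418 < 4.803 ≤ a1+…+a3=6.354 → R3 fires; A=0 X=18 R=15 C=2
Draw 14: a1=0.000, a2=0.836, a3=5.565, a4=6.000, a0=12.401; τ=−ln(0.4975)/12.401=0.056 → t=0.699 > T=0.67: stop.
Read off A at T=0.67: 0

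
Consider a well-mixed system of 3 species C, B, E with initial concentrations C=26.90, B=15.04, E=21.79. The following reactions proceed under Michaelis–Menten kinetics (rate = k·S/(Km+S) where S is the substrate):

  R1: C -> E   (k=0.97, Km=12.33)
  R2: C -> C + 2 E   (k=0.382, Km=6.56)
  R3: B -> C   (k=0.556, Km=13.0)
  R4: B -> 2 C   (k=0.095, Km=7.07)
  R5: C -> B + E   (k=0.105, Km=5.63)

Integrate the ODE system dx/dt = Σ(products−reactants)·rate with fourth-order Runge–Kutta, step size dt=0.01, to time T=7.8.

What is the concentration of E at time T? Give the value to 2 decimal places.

RK4 with dt=0.01: 780 steps to T=7.8. Trajectory (selected grid times):
t=0.00: C=26.90 B=15.04 E=21.79
t=0.87: C=26.62 B=14.80 E=22.98
t=1.73: C=26.34 B=14.57 E=24.15
t=2.60: C=26.05 B=14.33 E=25.33
t=3.47: C=25.77 B=14.10 E=26.51
t=4.33: C=25.49 B=13.87 E=27.67
t=5.20: C=25.21 B=13.64 E=28.84
t=6.07: C=24.92 B=13.42 E=30.00
t=6.93: C=24.64 B=13.19 E=31.15
t=7.80: C=24.35 B=12.97 E=32.31
Read off E at T=7.8: 32.31

E at T = 32.31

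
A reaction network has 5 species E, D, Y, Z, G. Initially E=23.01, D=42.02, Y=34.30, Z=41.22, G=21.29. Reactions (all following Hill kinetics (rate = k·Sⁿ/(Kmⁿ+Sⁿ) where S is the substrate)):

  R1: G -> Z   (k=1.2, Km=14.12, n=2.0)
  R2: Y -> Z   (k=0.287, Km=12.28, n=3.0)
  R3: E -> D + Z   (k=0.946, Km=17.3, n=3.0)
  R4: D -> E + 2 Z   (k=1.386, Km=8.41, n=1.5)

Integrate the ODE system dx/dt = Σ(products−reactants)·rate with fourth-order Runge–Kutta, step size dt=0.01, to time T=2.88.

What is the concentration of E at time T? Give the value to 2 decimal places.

RK4 with dt=0.01: 288 steps to T=2.88. Trajectory (selected grid times):
t=0.00: E=23.01 D=42.02 Y=34.30 Z=41.22 G=21.29
t=0.32: E=23.20 D=41.83 Y=34.21 Z=42.60 G=21.02
t=0.64: E=23.40 D=41.63 Y=34.12 Z=43.98 G=20.76
t=0.96: E=23.59 D=41.44 Y=34.04 Z=45.36 G=20.50
t=1.28: E=23.77 D=41.26 Y=33.95 Z=46.74 G=20.24
t=1.60: E=23.96 D=41.07 Y=33.86 Z=48.11 G=19.98
t=1.92: E=24.15 D=40.88 Y=33.77 Z=49.49 G=19.73
t=2.24: E=24.33 D=40.70 Y=33.69 Z=50.86 G=19.47
t=2.56: E=24.51 D=40.52 Y=33.60 Z=52.23 G=19.22
t=2.88: E=24.69 D=40.34 Y=33.51 Z=53.60 G=18.98
Read off E at T=2.88: 24.69

E at T = 24.69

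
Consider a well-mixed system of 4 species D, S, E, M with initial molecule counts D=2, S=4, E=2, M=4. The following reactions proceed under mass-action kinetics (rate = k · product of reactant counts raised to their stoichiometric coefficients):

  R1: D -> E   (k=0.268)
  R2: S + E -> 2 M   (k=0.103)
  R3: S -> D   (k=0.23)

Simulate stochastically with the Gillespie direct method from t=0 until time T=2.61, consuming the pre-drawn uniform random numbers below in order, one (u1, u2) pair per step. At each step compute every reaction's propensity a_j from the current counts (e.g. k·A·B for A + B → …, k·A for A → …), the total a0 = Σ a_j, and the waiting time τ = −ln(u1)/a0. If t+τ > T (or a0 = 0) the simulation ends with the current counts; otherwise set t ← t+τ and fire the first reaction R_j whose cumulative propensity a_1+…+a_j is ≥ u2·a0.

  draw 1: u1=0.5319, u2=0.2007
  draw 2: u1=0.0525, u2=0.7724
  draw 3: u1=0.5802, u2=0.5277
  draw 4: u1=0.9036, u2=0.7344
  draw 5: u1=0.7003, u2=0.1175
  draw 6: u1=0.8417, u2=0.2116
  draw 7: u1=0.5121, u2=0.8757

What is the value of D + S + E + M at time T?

Value at T = 12

Check how each reaction changes W = D + S + E + M (weight of products minus weight of reactants):
R1: D -> E: (1·1) − (1·1) = 1 − 1 = 0
R2: S + E -> 2 M: (1·2) − (1·1 + 1·1) = 2 − 2 = 0
R3: S -> D: (1·1) − (1·1) = 1 − 1 = 0
Every reaction leaves W unchanged, so W is conserved and no simulation is needed: W(T) = W(0) = 2 + 4 + 2 + 4 = 12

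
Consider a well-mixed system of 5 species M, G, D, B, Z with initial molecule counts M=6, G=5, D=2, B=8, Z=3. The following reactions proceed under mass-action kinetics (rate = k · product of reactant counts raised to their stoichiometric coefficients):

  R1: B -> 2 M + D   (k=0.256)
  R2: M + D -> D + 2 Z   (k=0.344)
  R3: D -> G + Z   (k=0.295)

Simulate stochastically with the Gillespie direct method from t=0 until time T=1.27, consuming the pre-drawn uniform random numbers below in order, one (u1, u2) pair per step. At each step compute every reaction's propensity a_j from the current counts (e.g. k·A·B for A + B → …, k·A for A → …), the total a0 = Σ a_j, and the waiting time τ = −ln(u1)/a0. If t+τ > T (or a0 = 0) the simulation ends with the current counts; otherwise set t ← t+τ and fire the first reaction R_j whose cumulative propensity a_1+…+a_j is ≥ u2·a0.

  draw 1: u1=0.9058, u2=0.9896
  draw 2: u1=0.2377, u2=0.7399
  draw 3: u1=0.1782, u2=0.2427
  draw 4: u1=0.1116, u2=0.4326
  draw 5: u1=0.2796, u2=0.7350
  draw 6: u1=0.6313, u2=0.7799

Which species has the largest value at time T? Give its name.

Dominant species at T: Z

t=0.000: M=6 G=5 D=2 B=8 Z=3
Draw 1: a1=2.048, a2=4.128, a3=0.590, a0=6.766; τ=−ln(0.9058)/6.766=0.015 → t=0.015; u2·a0=0.9896·6.766=6.696; a1+a2=6.176 < 6.696 ≤ a1+…+a3=6.766 → R3 fires; M=6 G=6 D=1 B=8 Z=4
Draw 2: a1=2.048, a2=2.064, a3=0.295, a0=4.407; τ=−ln(0.2377)/4.407=0.326 → t=0.341; u2·a0=0.7399·4.407=3.261; a1=2.048 < 3.261 ≤ a1+a2=4.112 → R2 fires; M=5 G=6 D=1 B=8 Z=6
Draw 3: a1=2.048, a2=1.720, a3=0.295, a0=4.063; τ=−ln(0.1782)/4.063=0.425 → t=0.765; u2·a0=0.2427·4.063=0.986 ≤ a1=2.048 → R1 fires; M=7 G=6 D=2 B=7 Z=6
Draw 4: a1=1.792, a2=4.816, a3=0.590, a0=7.198; τ=−ln(0.1116)/7.198=0.305 → t=1.070; u2·a0=0.4326·7.198=3.114; a1=1.792 < 3.114 ≤ a1+a2=6.608 → R2 fires; M=6 G=6 D=2 B=7 Z=8
Draw 5: a1=1.792, a2=4.128, a3=0.590, a0=6.510; τ=−ln(0.2796)/6.510=0.196 → t=1.266; u2·a0=0.7350·6.510=4.785; a1=1.792 < 4.785 ≤ a1+a2=5.920 → R2 fires; M=5 G=6 D=2 B=7 Z=10
Draw 6: a1=1.792, a2=3.440, a3=0.590, a0=5.822; τ=−ln(0.6313)/5.822=0.079 → t=1.345 > T=1.27: stop.
At T=1.27: M=5 G=6 D=2 B=7 Z=10; the largest is Z.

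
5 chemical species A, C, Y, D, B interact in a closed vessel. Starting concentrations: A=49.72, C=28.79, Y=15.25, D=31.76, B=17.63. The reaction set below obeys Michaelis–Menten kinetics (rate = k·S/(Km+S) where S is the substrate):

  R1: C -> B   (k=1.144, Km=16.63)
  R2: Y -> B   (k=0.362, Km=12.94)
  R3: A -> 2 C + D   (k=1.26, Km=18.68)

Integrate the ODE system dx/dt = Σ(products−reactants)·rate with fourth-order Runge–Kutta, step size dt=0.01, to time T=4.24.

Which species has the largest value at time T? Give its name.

Dominant species at T: A

RK4 with dt=0.01: 424 steps to T=4.24. Trajectory (selected grid times):
t=0.00: A=49.72 C=28.79 Y=15.25 D=31.76 B=17.63
t=0.47: A=49.29 C=29.31 Y=15.16 D=32.19 B=18.06
t=0.94: A=48.86 C=29.82 Y=15.07 D=32.62 B=18.50
t=1.41: A=48.43 C=30.33 Y=14.98 D=33.05 B=18.94
t=1.88: A=48.01 C=30.84 Y=14.88 D=33.47 B=19.38
t=2.36: A=47.57 C=31.35 Y=14.79 D=33.91 B=19.83
t=2.83: A=47.15 C=31.85 Y=14.70 D=34.33 B=20.27
t=3.30: A=46.72 C=32.34 Y=14.61 D=34.76 B=20.71
t=3.77: A=46.30 C=32.83 Y=14.52 D=35.18 B=21.16
t=4.24: A=45.88 C=33.31 Y=14.43 D=35.60 B=21.61
At T=4.24: A=45.88 C=33.31 Y=14.43 D=35.60 B=21.61; the largest is A.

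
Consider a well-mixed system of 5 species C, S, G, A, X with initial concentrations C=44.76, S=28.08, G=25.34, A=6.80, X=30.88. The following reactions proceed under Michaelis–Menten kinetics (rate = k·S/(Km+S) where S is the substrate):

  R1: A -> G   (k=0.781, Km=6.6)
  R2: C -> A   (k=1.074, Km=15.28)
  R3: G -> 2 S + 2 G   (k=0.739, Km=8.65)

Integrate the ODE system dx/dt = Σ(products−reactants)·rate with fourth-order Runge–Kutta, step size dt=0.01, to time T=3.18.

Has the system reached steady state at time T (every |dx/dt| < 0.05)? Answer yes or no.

RK4 with dt=0.01: 318 steps to T=3.18. Trajectory (selected grid times):
t=0.00: C=44.76 S=28.08 G=25.34 A=6.80 X=30.88
t=0.35: C=44.48 S=28.47 G=25.67 A=6.94 X=30.88
t=0.71: C=44.19 S=28.86 G=26.02 A=7.08 X=30.88
t=1.06: C=43.91 S=29.25 G=26.35 A=7.22 X=30.88
t=1.41: C=43.63 S=29.64 G=26.69 A=7.36 X=30.88
t=1.77: C=43.35 S=30.05 G=27.04 A=7.49 X=30.88
t=2.12: C=43.07 S=30.44 G=27.38 A=7.62 X=30.88
t=2.47: C=42.79 S=30.83 G=27.73 A=7.75 X=30.88
t=2.83: C=42.51 S=31.24 G=28.08 A=7.89 X=30.88
t=3.18: C=42.23 S=31.63 G=28.43 A=8.01 X=30.88
Rates at T: R1=0.4283, R2=0.7887, R3=0.5666
dx/dt at T (Σ net stoichiometry × rate): C=-0.7887, S=+1.1332, G=+0.9949, A=+0.3604, X=+0.0000
Largest |dx/dt| is |+1.1332| (S) ≥ 0.05 → not steady.

Steady state at T: no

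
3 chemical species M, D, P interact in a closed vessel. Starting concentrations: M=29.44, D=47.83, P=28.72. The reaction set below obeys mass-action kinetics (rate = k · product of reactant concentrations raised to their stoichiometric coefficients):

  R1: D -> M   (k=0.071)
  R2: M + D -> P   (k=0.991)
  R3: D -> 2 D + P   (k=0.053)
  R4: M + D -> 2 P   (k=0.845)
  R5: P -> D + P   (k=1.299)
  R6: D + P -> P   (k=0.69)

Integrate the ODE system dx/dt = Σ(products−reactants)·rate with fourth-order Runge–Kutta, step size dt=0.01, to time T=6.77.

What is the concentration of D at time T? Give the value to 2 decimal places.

D at T = 1.88

RK4 with dt=0.01: 677 steps to T=6.77. Trajectory (selected grid times):
t=0.00: M=29.44 D=47.83 P=28.72
t=0.75: M=0.81 D=1.82 P=70.84
t=1.50: M=0.10 D=1.87 P=72.09
t=2.26: M=0.04 D=1.88 P=72.40
t=3.01: M=0.04 D=1.88 P=72.63
t=3.76: M=0.04 D=1.88 P=72.85
t=4.51: M=0.04 D=1.88 P=73.07
t=5.27: M=0.04 D=1.88 P=73.29
t=6.02: M=0.04 D=1.88 P=73.51
t=6.77: M=0.04 D=1.88 P=73.73
Read off D at T=6.77: 1.88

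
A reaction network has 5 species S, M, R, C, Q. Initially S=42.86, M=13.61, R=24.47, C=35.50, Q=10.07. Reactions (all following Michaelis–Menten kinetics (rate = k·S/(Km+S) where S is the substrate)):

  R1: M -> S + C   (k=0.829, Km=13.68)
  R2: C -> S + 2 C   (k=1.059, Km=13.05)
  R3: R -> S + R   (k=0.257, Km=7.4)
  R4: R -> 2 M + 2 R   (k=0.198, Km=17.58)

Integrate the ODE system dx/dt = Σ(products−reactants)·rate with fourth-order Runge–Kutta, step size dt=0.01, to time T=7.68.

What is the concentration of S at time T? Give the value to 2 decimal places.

S at T = 53.61

RK4 with dt=0.01: 768 steps to T=7.68. Trajectory (selected grid times):
t=0.00: S=42.86 M=13.61 R=24.47 C=35.50 Q=10.07
t=0.85: S=44.04 M=13.46 R=24.57 C=36.51 Q=10.07
t=1.71: S=45.23 M=13.30 R=24.67 C=37.54 Q=10.07
t=2.56: S=46.42 M=13.15 R=24.77 C=38.55 Q=10.07
t=3.41: S=47.61 M=13.00 R=24.86 C=39.57 Q=10.07
t=4.27: S=48.81 M=12.86 R=24.96 C=40.61 Q=10.07
t=5.12: S=50.00 M=12.72 R=25.06 C=41.63 Q=10.07
t=5.97: S=51.20 M=12.57 R=25.16 C=42.66 Q=10.07
t=6.83: S=52.41 M=12.43 R=25.26 C=43.70 Q=10.07
t=7.68: S=53.61 M=12.30 R=25.36 C=44.73 Q=10.07
Read off S at T=7.68: 53.61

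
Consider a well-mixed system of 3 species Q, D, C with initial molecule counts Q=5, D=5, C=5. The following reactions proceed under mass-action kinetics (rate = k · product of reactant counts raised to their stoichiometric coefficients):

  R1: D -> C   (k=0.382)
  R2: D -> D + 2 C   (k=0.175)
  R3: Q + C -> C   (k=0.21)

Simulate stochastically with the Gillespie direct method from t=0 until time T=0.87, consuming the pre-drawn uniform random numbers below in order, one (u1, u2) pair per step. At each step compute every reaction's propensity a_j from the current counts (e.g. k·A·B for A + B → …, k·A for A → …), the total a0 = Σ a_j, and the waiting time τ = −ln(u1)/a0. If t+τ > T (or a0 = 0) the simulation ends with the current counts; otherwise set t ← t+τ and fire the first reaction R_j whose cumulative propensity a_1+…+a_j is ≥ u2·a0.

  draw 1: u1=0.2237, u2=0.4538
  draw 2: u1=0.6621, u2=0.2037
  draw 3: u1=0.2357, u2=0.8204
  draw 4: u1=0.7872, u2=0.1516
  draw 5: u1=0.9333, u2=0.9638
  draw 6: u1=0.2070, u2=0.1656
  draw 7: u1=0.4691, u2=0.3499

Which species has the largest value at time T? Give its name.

Dominant species at T: C

t=0.000: Q=5 D=5 C=5
Draw 1: a1=1.910, a2=0.875, a3=5.250, a0=8.035; τ=−ln(0.2237)/8.035=0.186 → t=0.186; u2·a0=0.4538·8.035=3.646; a1+a2=2.785 < 3.646 ≤ a1+…+a3=8.035 → R3 fires; Q=4 D=5 C=5
Draw 2: a1=1.910, a2=0.875, a3=4.200, a0=6.985; τ=−ln(0.6621)/6.985=0.059 → t=0.245; u2·a0=0.2037·6.985=1.423 ≤ a1=1.910 → R1 fires; Q=4 D=4 C=6
Draw 3: a1=1.528, a2=0.700, a3=5.040, a0=7.268; τ=−ln(0.2357)/7.268=0.199 → t=0.444; u2·a0=0.8204·7.268=5.963; a1+a2=2.228 < 5.963 ≤ a1+…+a3=7.268 → R3 fires; Q=3 D=4 C=6
Draw 4: a1=1.528, a2=0.700, a3=3.780, a0=6.008; τ=−ln(0.7872)/6.008=0.040 → t=0.484; u2·a0=0.1516·6.008=0.911 ≤ a1=1.528 → R1 fires; Q=3 D=3 C=7
Draw 5: a1=1.146, a2=0.525, a3=4.410, a0=6.081; τ=−ln(0.9333)/6.081=0.011 → t=0.495; u2·a0=0.9638·6.081=5.861; a1+a2=1.671 < 5.861 ≤ a1+…+a3=6.081 → R3 fires; Q=2 D=3 C=7
Draw 6: a1=1.146, a2=0.525, a3=2.940, a0=4.611; τ=−ln(0.2070)/4.611=0.342 → t=0.837; u2·a0=0.1656·4.611=0.764 ≤ a1=1.146 → R1 fires; Q=2 D=2 C=8
Draw 7: a1=0.764, a2=0.350, a3=3.360, a0=4.474; τ=−ln(0.4691)/4.474=0.169 → t=1.006 > T=0.87: stop.
At T=0.87: Q=2 D=2 C=8; the largest is C.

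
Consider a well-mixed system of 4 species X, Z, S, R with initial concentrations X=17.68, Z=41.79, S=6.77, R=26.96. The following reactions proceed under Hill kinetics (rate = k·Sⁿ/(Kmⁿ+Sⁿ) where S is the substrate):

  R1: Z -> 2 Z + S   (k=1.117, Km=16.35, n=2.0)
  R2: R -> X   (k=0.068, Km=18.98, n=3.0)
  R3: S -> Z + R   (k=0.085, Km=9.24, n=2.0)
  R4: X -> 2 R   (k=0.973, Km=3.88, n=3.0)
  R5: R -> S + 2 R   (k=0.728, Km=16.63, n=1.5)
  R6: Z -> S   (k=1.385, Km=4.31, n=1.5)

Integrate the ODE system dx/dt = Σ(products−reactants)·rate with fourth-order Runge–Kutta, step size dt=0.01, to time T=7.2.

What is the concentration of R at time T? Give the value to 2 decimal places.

R at T = 44.65

RK4 with dt=0.01: 720 steps to T=7.2. Trajectory (selected grid times):
t=0.00: X=17.68 Z=41.79 S=6.77 R=26.96
t=0.80: X=16.95 Z=41.52 S=8.99 R=28.89
t=1.60: X=16.23 Z=41.26 S=11.21 R=30.83
t=2.40: X=15.50 Z=41.00 S=13.43 R=32.78
t=3.20: X=14.78 Z=40.75 S=15.65 R=34.75
t=4.00: X=14.07 Z=40.50 S=17.88 R=36.72
t=4.80: X=13.36 Z=40.25 S=20.12 R=38.70
t=5.60: X=12.65 Z=40.00 S=22.36 R=40.69
t=6.40: X=11.94 Z=39.76 S=24.60 R=42.67
t=7.20: X=11.24 Z=39.51 S=26.84 R=44.65
Read off R at T=7.2: 44.65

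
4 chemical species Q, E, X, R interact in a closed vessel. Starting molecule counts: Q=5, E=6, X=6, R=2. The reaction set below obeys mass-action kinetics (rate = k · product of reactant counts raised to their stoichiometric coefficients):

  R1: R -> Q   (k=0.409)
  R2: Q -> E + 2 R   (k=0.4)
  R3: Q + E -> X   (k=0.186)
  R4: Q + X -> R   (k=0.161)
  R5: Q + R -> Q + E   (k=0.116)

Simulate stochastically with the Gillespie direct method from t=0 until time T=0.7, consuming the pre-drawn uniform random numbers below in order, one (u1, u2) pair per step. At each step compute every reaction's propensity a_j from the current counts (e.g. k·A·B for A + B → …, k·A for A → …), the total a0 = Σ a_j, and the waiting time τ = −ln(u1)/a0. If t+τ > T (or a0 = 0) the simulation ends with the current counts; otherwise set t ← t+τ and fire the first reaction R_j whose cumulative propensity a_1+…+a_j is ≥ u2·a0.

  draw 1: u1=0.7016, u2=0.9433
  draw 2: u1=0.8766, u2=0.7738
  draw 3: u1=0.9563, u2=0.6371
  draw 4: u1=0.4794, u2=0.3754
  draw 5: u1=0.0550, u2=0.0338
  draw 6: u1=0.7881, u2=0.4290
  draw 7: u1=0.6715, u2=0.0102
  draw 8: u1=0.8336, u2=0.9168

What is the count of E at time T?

t=0.000: Q=5 E=6 X=6 R=2
Draw 1: a1=0.818, a2=2.000, a3=5.580, a4=4.830, a5=1.160, a0=14.388; τ=−ln(0.7016)/14.388=0.025 → t=0.025; u2·a0=0.9433·14.388=13.572; a1+…+a4=13.228 < 13.572 ≤ a1+…+a5=14.388 → R5 fires; Q=5 E=7 X=6 R=1
Draw 2: a1=0.409, a2=2.000, a3=6.510, a4=4.830, a5=0.580, a0=14.329; τ=−ln(0.8766)/14.329=0.009 → t=0.034; u2·a0=0.7738·14.329=11.088; a1+…+a3=8.919 < 11.088 ≤ a1+…+a4=13.749 → R4 fires; Q=4 E=7 X=5 R=2
Draw 3: a1=0.818, a2=1.600, a3=5.208, a4=3.220, a5=0.928, a0=11.774; τ=−ln(0.9563)/11.774=0.004 → t=0.038; u2·a0=0.6371·11.774=7.501; a1+a2=2.418 < 7.501 ≤ a1+…+a3=7.626 → R3 fires; Q=3 E=6 X=6 R=2
Draw 4: a1=0.818, a2=1.200, a3=3.348, a4=2.898, a5=0.696, a0=8.960; τ=−ln(0.4794)/8.960=0.082 → t=0.120; u2·a0=0.3754·8.960=3.364; a1+a2=2.018 < 3.364 ≤ a1+…+a3=5.366 → R3 fires; Q=2 E=5 X=7 R=2
Draw 5: a1=0.818, a2=0.800, a3=1.860, a4=2.254, a5=0.464, a0=6.196; τ=−ln(0.0550)/6.196=0.468 → t=0.588; u2·a0=0.0338·6.196=0.209 ≤ a1=0.818 → R1 fires; Q=3 E=5 X=7 R=1
Draw 6: a1=0.409, a2=1.200, a3=2.790, a4=3.381, a5=0.348, a0=8.128; τ=−ln(0.7881)/8.128=0.029 → t=0.617; u2·a0=0.4290·8.128=3.487; a1+a2=1.609 < 3.487 ≤ a1+…+a3=4.399 → R3 fires; Q=2 E=4 X=8 R=1
Draw 7: a1=0.409, a2=0.800, a3=1.488, a4=2.576, a5=0.232, a0=5.505; τ=−ln(0.6715)/5.505=0.072 → t=0.689; u2·a0=0.0102·5.505=0.056 ≤ a1=0.409 → R1 fires; Q=3 E=4 X=8 R=0
Draw 8: a1=0.000, a2=1.200, a3=2.232, a4=3.864, a5=0.000, a0=7.296; τ=−ln(0.8336)/7.296=0.025 → t=0.714 > T=0.7: stop.
Read off E at T=0.7: 4

E at T = 4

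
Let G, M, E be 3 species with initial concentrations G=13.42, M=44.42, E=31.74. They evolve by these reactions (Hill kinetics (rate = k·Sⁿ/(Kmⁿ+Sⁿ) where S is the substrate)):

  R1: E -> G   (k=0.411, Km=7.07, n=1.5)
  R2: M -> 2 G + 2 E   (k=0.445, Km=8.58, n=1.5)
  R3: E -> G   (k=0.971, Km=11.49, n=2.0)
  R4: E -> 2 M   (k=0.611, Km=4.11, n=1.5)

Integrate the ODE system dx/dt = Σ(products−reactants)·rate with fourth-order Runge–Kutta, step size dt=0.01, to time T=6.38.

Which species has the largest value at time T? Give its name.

RK4 with dt=0.01: 638 steps to T=6.38. Trajectory (selected grid times):
t=0.00: G=13.42 M=44.42 E=31.74
t=0.71: G=14.87 M=44.96 E=31.04
t=1.42: G=16.33 M=45.49 E=30.34
t=2.13: G=17.77 M=46.03 E=29.65
t=2.84: G=19.22 M=46.56 E=28.96
t=3.54: G=20.64 M=47.08 E=28.29
t=4.25: G=22.07 M=47.61 E=27.62
t=4.96: G=23.50 M=48.13 E=26.95
t=5.67: G=24.93 M=48.66 E=26.30
t=6.38: G=26.35 M=49.18 E=25.64
At T=6.38: G=26.35 M=49.18 E=25.64; the largest is M.

Dominant species at T: M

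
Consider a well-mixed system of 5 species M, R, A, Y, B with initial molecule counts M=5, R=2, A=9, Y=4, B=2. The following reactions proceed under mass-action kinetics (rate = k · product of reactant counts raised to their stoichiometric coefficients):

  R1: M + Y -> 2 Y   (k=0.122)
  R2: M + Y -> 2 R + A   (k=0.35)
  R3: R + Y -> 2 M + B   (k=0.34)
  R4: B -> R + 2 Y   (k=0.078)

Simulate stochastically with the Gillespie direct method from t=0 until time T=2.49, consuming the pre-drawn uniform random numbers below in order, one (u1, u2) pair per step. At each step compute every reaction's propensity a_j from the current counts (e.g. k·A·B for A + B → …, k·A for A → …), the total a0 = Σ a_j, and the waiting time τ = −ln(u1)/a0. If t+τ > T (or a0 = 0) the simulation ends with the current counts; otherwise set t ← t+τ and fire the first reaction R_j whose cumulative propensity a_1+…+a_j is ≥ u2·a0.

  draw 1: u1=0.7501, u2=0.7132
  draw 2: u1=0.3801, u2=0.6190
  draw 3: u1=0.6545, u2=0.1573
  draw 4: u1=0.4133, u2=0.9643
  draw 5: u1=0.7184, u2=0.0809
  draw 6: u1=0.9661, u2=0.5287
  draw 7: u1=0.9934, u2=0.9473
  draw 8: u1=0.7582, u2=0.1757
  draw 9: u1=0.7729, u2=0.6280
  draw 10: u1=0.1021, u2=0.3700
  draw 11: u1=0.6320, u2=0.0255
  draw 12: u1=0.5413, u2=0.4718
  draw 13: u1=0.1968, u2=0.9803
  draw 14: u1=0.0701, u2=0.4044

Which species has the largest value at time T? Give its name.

t=0.000: M=5 R=2 A=9 Y=4 B=2
Draw 1: a1=2.440, a2=7.000, a3=2.720, a4=0.156, a0=12.316; τ=−ln(0.7501)/12.316=0.023 → t=0.023; u2·a0=0.7132·12.316=8.784; a1=2.440 < 8.784 ≤ a1+a2=9.440 → R2 fires; M=4 R=4 A=10 Y=3 B=2
Draw 2: a1=1.464, a2=4.200, a3=4.080, a4=0.156, a0=9.900; τ=−ln(0.3801)/9.900=0.098 → t=0.121; u2·a0=0.6190·9.900=6.128; a1+a2=5.664 < 6.128 ≤ a1+…+a3=9.744 → R3 fires; M=6 R=3 A=10 Y=2 B=3
Draw 3: a1=1.464, a2=4.200, a3=2.040, a4=0.234, a0=7.938; τ=−ln(0.6545)/7.938=0.053 → t=0.174; u2·a0=0.1573·7.938=1.249 ≤ a1=1.464 → R1 fires; M=5 R=3 A=10 Y=3 B=3
Draw 4: a1=1.830, a2=5.250, a3=3.060, a4=0.234, a0=10.374; τ=−ln(0.4133)/10.374=0.085 → t=0.260; u2·a0=0.9643·10.374=10.004; a1+a2=7.080 < 10.004 ≤ a1+…+a3=10.140 → R3 fires; M=7 R=2 A=10 Y=2 B=4
Draw 5: a1=1.708, a2=4.900, a3=1.360, a4=0.312, a0=8.280; τ=−ln(0.7184)/8.280=0.040 → t=0.300; u2·a0=0.0809·8.280=0.670 ≤ a1=1.708 → R1 fires; M=6 R=2 A=10 Y=3 B=4
Draw 6: a1=2.196, a2=6.300, a3=2.040, a4=0.312, a0=10.848; τ=−ln(0.9661)/10.848=0.003 → t=0.303; u2·a0=0.5287·10.848=5.735; a1=2.196 < 5.735 ≤ a1+a2=8.496 → R2 fires; M=5 R=4 A=11 Y=2 B=4
Draw 7: a1=1.220, a2=3.500, a3=2.720, a4=0.312, a0=7.752; τ=−ln(0.9934)/7.752=0.001 → t=0.304; u2·a0=0.9473·7.752=7.343; a1+a2=4.720 < 7.343 ≤ a1+…+a3=7.440 → R3 fires; M=7 R=3 A=11 Y=1 B=5
Draw 8: a1=0.854, a2=2.450, a3=1.020, a4=0.390, a0=4.714; τ=−ln(0.7582)/4.714=0.059 → t=0.362; u2·a0=0.1757·4.714=0.828 ≤ a1=0.854 → R1 fires; M=6 R=3 A=11 Y=2 B=5
Draw 9: a1=1.464, a2=4.200, a3=2.040, a4=0.390, a0=8.094; τ=−ln(0.7729)/8.094=0.032 → t=0.394; u2·a0=0.6280·8.094=5.083; a1=1.464 < 5.083 ≤ a1+a2=5.664 → R2 fires; M=5 R=5 A=12 Y=1 B=5
Draw 10: a1=0.610, a2=1.750, a3=1.700, a4=0.390, a0=4.450; τ=−ln(0.1021)/4.450=0.513 → t=0.907; u2·a0=0.3700·4.450=1.647; a1=0.610 < 1.647 ≤ a1+a2=2.360 → R2 fires; M=4 R=7 A=13 Y=0 B=5
Draw 11: a1=0.000, a2=0.000, a3=0.000, a4=0.390, a0=0.390; τ=−ln(0.6320)/0.390=1.177 → t=2.083; u2·a0=0.0255·0.390=0.010; a1+…+a3=0.000 < 0.010 ≤ a1+…+a4=0.390 → R4 fires; M=4 R=8 A=13 Y=2 B=4
Draw 12: a1=0.976, a2=2.800, a3=5.440, a4=0.312, a0=9.528; τ=−ln(0.5413)/9.528=0.064 → t=2.148; u2·a0=0.4718·9.528=4.495; a1+a2=3.776 < 4.495 ≤ a1+…+a3=9.216 → R3 fires; M=6 R=7 A=13 Y=1 B=5
Draw 13: a1=0.732, a2=2.100, a3=2.380, a4=0.390, a0=5.602; τ=−ln(0.1968)/5.602=0.290 → t=2.438; u2·a0=0.9803·5.602=5.492; a1+…+a3=5.212 < 5.492 ≤ a1+…+a4=5.602 → R4 fires; M=6 R=8 A=13 Y=3 B=4
Draw 14: a1=2.196, a2=6.300, a3=8.160, a4=0.312, a0=16.968; τ=−ln(0.0701)/16.968=0.157 → t=2.595 > T=2.49: stop.
At T=2.49: M=6 R=8 A=13 Y=3 B=4; the largest is A.

Dominant species at T: A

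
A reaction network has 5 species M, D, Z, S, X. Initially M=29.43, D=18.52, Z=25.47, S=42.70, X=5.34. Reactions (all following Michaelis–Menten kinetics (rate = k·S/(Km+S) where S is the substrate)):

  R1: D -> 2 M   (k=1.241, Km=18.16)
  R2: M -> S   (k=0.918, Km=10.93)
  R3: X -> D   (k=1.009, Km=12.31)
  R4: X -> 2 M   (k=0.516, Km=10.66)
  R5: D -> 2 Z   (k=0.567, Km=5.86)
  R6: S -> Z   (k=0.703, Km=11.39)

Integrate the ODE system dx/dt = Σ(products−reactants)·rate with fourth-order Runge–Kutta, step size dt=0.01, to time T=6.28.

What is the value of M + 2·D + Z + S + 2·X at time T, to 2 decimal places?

Value at T = 145.32

Check how each reaction changes W = M + 2·D + Z + S + 2·X (weight of products minus weight of reactants):
R1: D -> 2 M: (1·2) − (2·1) = 2 − 2 = 0
R2: M -> S: (1·1) − (1·1) = 1 − 1 = 0
R3: X -> D: (2·1) − (2·1) = 2 − 2 = 0
R4: X -> 2 M: (1·2) − (2·1) = 2 − 2 = 0
R5: D -> 2 Z: (1·2) − (2·1) = 2 − 2 = 0
R6: S -> Z: (1·1) − (1·1) = 1 − 1 = 0
Every reaction leaves W unchanged, so W is conserved and no simulation is needed: W(T) = W(0) = 29.43 + 2·18.52 + 25.47 + 42.70 + 2·5.34 = 145.32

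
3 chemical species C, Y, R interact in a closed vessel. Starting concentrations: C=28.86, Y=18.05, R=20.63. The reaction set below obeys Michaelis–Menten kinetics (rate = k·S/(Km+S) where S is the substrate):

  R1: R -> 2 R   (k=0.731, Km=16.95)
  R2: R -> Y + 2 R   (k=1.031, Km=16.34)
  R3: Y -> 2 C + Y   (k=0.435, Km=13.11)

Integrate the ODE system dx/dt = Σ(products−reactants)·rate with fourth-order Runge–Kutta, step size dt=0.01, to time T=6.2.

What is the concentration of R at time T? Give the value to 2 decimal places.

RK4 with dt=0.01: 620 steps to T=6.2. Trajectory (selected grid times):
t=0.00: C=28.86 Y=18.05 R=20.63
t=0.69: C=29.21 Y=18.45 R=21.31
t=1.38: C=29.56 Y=18.86 R=22.00
t=2.07: C=29.92 Y=19.27 R=22.69
t=2.76: C=30.28 Y=19.68 R=23.40
t=3.44: C=30.63 Y=20.10 R=24.11
t=4.13: C=31.00 Y=20.52 R=24.83
t=4.82: C=31.37 Y=20.96 R=25.56
t=5.51: C=31.74 Y=21.39 R=26.31
t=6.20: C=32.11 Y=21.83 R=27.06
Read off R at T=6.2: 27.06

R at T = 27.06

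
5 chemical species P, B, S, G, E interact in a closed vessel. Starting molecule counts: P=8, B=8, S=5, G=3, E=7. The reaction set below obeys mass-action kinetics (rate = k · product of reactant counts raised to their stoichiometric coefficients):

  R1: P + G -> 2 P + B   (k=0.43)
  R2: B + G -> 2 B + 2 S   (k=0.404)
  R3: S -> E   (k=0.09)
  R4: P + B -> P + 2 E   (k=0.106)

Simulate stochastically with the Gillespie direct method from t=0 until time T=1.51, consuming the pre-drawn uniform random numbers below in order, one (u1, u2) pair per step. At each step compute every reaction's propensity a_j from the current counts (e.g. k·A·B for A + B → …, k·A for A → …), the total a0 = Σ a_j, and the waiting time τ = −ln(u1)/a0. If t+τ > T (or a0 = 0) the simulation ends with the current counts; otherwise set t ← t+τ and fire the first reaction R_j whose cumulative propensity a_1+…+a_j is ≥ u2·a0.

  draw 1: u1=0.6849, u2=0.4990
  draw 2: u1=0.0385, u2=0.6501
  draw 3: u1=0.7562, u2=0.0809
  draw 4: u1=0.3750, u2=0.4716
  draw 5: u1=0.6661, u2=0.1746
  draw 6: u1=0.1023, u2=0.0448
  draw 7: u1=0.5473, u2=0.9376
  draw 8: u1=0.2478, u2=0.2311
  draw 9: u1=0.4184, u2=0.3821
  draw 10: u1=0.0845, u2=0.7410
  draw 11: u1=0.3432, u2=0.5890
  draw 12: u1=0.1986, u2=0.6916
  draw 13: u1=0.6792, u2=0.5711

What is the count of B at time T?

B at T = 4

t=0.000: P=8 B=8 S=5 G=3 E=7
Draw 1: a1=10.320, a2=9.696, a3=0.450, a4=6.784, a0=27.250; τ=−ln(0.6849)/27.250=0.014 → t=0.014; u2·a0=0.4990·27.250=13.598; a1=10.320 < 13.598 ≤ a1+a2=20.016 → R2 fires; P=8 B=9 S=7 G=2 E=7
Draw 2: a1=6.880, a2=7.272, a3=0.630, a4=7.632, a0=22.414; τ=−ln(0.0385)/22.414=0.145 → t=0.159; u2·a0=0.6501·22.414=14.571; a1+a2=14.152 < 14.571 ≤ a1+…+a3=14.782 → R3 fires; P=8 B=9 S=6 G=2 E=8
Draw 3: a1=6.880, a2=7.272, a3=0.540, a4=7.632, a0=22.324; τ=−ln(0.7562)/22.324=0.013 → t=0.172; u2·a0=0.0809·22.324=1.806 ≤ a1=6.880 → R1 fires; P=9 B=10 S=6 G=1 E=8
Draw 4: a1=3.870, a2=4.040, a3=0.540, a4=9.540, a0=17.990; τ=−ln(0.3750)/17.990=0.055 → t=0.226; u2·a0=0.4716·17.990=8.484; a1+…+a3=8.450 < 8.484 ≤ a1+…+a4=17.990 → R4 fires; P=9 B=9 S=6 G=1 E=10
Draw 5: a1=3.870, a2=3.636, a3=0.540, a4=8.586, a0=16.632; τ=−ln(0.6661)/16.632=0.024 → t=0.251; u2·a0=0.1746·16.632=2.904 ≤ a1=3.870 → R1 fires; P=10 B=10 S=6 G=0 E=10
Draw 6: a1=0.000, a2=0.000, a3=0.540, a4=10.600, a0=11.140; τ=−ln(0.1023)/11.140=0.205 → t=0.455; u2·a0=0.0448·11.140=0.499; a1+a2=0.000 < 0.499 ≤ a1+…+a3=0.540 → R3 fires; P=10 B=10 S=5 G=0 E=11
Draw 7: a1=0.000, a2=0.000, a3=0.450, a4=10.600, a0=11.050; τ=−ln(0.5473)/11.050=0.055 → t=0.510; u2·a0=0.9376·11.050=10.360; a1+…+a3=0.450 < 10.360 ≤ a1+…+a4=11.050 → R4 fires; P=10 B=9 S=5 G=0 E=13
Draw 8: a1=0.000, a2=0.000, a3=0.450, a4=9.540, a0=9.990; τ=−ln(0.2478)/9.990=0.140 → t=0.650; u2·a0=0.2311·9.990=2.309; a1+…+a3=0.450 < 2.309 ≤ a1+…+a4=9.990 → R4 fires; P=10 B=8 S=5 G=0 E=15
Draw 9: a1=0.000, a2=0.000, a3=0.450, a4=8.480, a0=8.930; τ=−ln(0.4184)/8.930=0.098 → t=0.747; u2·a0=0.3821·8.930=3.412; a1+…+a3=0.450 < 3.412 ≤ a1+…+a4=8.930 → R4 fires; P=10 B=7 S=5 G=0 E=17
Draw 10: a1=0.000, a2=0.000, a3=0.450, a4=7.420, a0=7.870; τ=−ln(0.0845)/7.870=0.314 → t=1.061; u2·a0=0.7410·7.870=5.832; a1+…+a3=0.450 < 5.832 ≤ a1+…+a4=7.870 → R4 fires; P=10 B=6 S=5 G=0 E=19
Draw 11: a1=0.000, a2=0.000, a3=0.450, a4=6.360, a0=6.810; τ=−ln(0.3432)/6.810=0.157 → t=1.218; u2·a0=0.5890·6.810=4.011; a1+…+a3=0.450 < 4.011 ≤ a1+…+a4=6.810 → R4 fires; P=10 B=5 S=5 G=0 E=21
Draw 12: a1=0.000, a2=0.000, a3=0.450, a4=5.300, a0=5.750; τ=−ln(0.1986)/5.750=0.281 → t=1.499; u2·a0=0.6916·5.750=3.977; a1+…+a3=0.450 < 3.977 ≤ a1+…+a4=5.750 → R4 fires; P=10 B=4 S=5 G=0 E=23
Draw 13: a1=0.000, a2=0.000, a3=0.450, a4=4.240, a0=4.690; τ=−ln(0.6792)/4.690=0.082 → t=1.582 > T=1.51: stop.
Read off B at T=1.51: 4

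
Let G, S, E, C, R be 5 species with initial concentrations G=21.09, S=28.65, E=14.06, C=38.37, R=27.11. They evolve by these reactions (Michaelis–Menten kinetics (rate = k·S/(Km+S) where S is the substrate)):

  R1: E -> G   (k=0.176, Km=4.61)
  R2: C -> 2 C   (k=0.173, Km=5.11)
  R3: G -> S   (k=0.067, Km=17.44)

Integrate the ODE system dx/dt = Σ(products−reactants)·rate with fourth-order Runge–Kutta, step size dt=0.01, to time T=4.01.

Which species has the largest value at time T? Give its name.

Dominant species at T: C

RK4 with dt=0.01: 401 steps to T=4.01. Trajectory (selected grid times):
t=0.00: G=21.09 S=28.65 E=14.06 C=38.37 R=27.11
t=0.45: G=21.13 S=28.67 E=14.00 C=38.44 R=27.11
t=0.89: G=21.18 S=28.68 E=13.94 C=38.51 R=27.11
t=1.34: G=21.22 S=28.70 E=13.88 C=38.57 R=27.11
t=1.78: G=21.26 S=28.72 E=13.82 C=38.64 R=27.11
t=2.23: G=21.30 S=28.73 E=13.77 C=38.71 R=27.11
t=2.67: G=21.34 S=28.75 E=13.71 C=38.78 R=27.11
t=3.12: G=21.39 S=28.76 E=13.65 C=38.85 R=27.11
t=3.56: G=21.43 S=28.78 E=13.59 C=38.91 R=27.11
t=4.01: G=21.47 S=28.80 E=13.53 C=38.98 R=27.11
At T=4.01: G=21.47 S=28.80 E=13.53 C=38.98 R=27.11; the largest is C.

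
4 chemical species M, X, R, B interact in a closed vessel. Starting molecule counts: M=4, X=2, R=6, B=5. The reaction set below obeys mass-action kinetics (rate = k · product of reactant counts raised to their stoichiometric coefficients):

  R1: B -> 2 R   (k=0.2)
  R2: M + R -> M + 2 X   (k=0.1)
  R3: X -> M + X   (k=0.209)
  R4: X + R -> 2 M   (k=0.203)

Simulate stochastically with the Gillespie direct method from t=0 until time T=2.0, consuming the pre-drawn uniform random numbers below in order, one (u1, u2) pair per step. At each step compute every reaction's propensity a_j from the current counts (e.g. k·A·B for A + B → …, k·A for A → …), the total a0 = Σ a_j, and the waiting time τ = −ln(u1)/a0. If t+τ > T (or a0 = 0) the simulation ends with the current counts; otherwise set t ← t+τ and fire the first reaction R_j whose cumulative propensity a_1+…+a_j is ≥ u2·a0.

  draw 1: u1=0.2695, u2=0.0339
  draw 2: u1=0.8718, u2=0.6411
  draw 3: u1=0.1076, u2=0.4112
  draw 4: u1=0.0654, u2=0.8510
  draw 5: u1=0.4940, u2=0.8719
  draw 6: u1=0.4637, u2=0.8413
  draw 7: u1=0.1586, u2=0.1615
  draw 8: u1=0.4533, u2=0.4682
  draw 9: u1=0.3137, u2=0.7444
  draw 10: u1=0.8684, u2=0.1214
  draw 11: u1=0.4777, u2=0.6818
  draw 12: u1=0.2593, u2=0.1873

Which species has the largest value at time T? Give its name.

t=0.000: M=4 X=2 R=6 B=5
Draw 1: a1=1.000, a2=2.400, a3=0.418, a4=2.436, a0=6.254; τ=−ln(0.2695)/6.254=0.210 → t=0.210; u2·a0=0.0339·6.254=0.212 ≤ a1=1.000 → R1 fires; M=4 X=2 R=8 B=4
Draw 2: a1=0.800, a2=3.200, a3=0.418, a4=3.248, a0=7.666; τ=−ln(0.8718)/7.666=0.018 → t=0.228; u2·a0=0.6411·7.666=4.915; a1+…+a3=4.418 < 4.915 ≤ a1+…+a4=7.666 → R4 fires; M=6 X=1 R=7 B=4
Draw 3: a1=0.800, a2=4.200, a3=0.209, a4=1.421, a0=6.630; τ=−ln(0.1076)/6.630=0.336 → t=0.564; u2·a0=0.4112·6.630=2.726; a1=0.800 < 2.726 ≤ a1+a2=5.000 → R2 fires; M=6 X=3 R=6 B=4
Draw 4: a1=0.800, a2=3.600, a3=0.627, a4=3.654, a0=8.681; τ=−ln(0.0654)/8.681=0.314 → t=0.878; u2·a0=0.8510·8.681=7.388; a1+…+a3=5.027 < 7.388 ≤ a1+…+a4=8.681 → R4 fires; M=8 X=2 R=5 B=4
Draw 5: a1=0.800, a2=4.000, a3=0.418, a4=2.030, a0=7.248; τ=−ln(0.4940)/7.248=0.097 → t=0.975; u2·a0=0.8719·7.248=6.320; a1+…+a3=5.218 < 6.320 ≤ a1+…+a4=7.248 → R4 fires; M=10 X=1 R=4 B=4
Draw 6: a1=0.800, a2=4.000, a3=0.209, a4=0.812, a0=5.821; τ=−ln(0.4637)/5.821=0.132 → t=1.107; u2·a0=0.8413·5.821=4.897; a1+a2=4.800 < 4.897 ≤ a1+…+a3=5.009 → R3 fires; M=11 X=1 R=4 B=4
Draw 7: a1=0.800, a2=4.400, a3=0.209, a4=0.812, a0=6.221; τ=−ln(0.1586)/6.221=0.296 → t=1.403; u2·a0=0.1615·6.221=1.005; a1=0.800 < 1.005 ≤ a1+a2=5.200 → R2 fires; M=11 X=3 R=3 B=4
Draw 8: a1=0.800, a2=3.300, a3=0.627, a4=1.827, a0=6.554; τ=−ln(0.4533)/6.554=0.121 → t=1.524; u2·a0=0.4682·6.554=3.069; a1=0.800 < 3.069 ≤ a1+a2=4.100 → R2 fires; M=11 X=5 R=2 B=4
Draw 9: a1=0.800, a2=2.200, a3=1.045, a4=2.030, a0=6.075; τ=−ln(0.3137)/6.075=0.191 → t=1.715; u2·a0=0.7444·6.075=4.522; a1+…+a3=4.045 < 4.522 ≤ a1+…+a4=6.075 → R4 fires; M=13 X=4 R=1 B=4
Draw 10: a1=0.800, a2=1.300, a3=0.836, a4=0.812, a0=3.748; τ=−ln(0.8684)/3.748=0.038 → t=1.752; u2·a0=0.1214·3.748=0.455 ≤ a1=0.800 → R1 fires; M=13 X=4 R=3 B=3
Draw 11: a1=0.600, a2=3.900, a3=0.836, a4=2.436, a0=7.772; τ=−ln(0.4777)/7.772=0.095 → t=1.848; u2·a0=0.6818·7.772=5.299; a1+a2=4.500 < 5.299 ≤ a1+…+a3=5.336 → R3 fires; M=14 X=4 R=3 B=3
Draw 12: a1=0.600, a2=4.200, a3=0.836, a4=2.436, a0=8.072; τ=−ln(0.2593)/8.072=0.167 → t=2.015 > T=2.0: stop.
At T=2.0: M=14 X=4 R=3 B=3; the largest is M.

Dominant species at T: M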